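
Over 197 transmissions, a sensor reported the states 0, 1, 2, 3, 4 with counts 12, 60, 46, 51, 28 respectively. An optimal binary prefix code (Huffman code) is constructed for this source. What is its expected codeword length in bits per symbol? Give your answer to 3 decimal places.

2.203 bits/symbol

Probabilities are the counts divided by 197.
Repeatedly combine the two least-probable nodes; the expected code length is the sum of the merged weights.
merge 12/197 + 28/197 → 40/197
merge 40/197 + 46/197 → 86/197
merge 51/197 + 60/197 → 111/197
merge 86/197 + 111/197 → 1
L = 40/197 + 86/197 + 111/197 + 1 = 434/197 ≈ 2.203 bits/symbol.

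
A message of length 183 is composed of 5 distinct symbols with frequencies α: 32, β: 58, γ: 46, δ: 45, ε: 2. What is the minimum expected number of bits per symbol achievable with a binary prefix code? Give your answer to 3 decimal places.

2.186 bits/symbol

Probabilities are the counts divided by 183.
Repeatedly combine the two least-probable nodes; the expected code length is the sum of the merged weights.
merge 2/183 + 32/183 → 34/183
merge 34/183 + 15/61 → 79/183
merge 46/183 + 58/183 → 104/183
merge 79/183 + 104/183 → 1
L = 34/183 + 79/183 + 104/183 + 1 = 400/183 ≈ 2.186 bits/symbol.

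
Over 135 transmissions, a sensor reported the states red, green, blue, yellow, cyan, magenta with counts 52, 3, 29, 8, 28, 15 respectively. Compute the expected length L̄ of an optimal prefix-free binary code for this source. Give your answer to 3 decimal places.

Probabilities are the counts divided by 135.
Repeatedly combine the two least-probable nodes; the expected code length is the sum of the merged weights.
merge 1/45 + 8/135 → 11/135
merge 11/135 + 1/9 → 26/135
merge 26/135 + 28/135 → 2/5
merge 29/135 + 52/135 → 3/5
merge 2/5 + 3/5 → 1
L = 11/135 + 26/135 + 2/5 + 3/5 + 1 = 307/135 ≈ 2.274 bits/symbol.

2.274 bits/symbol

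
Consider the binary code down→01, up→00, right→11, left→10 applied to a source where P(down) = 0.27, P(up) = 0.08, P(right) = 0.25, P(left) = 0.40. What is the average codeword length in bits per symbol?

L̄ = Σ pᵢ·ℓᵢ = 0.27·2 + 0.08·2 + 0.25·2 + 0.40·2 = 2 bits/symbol.

2 bits/symbol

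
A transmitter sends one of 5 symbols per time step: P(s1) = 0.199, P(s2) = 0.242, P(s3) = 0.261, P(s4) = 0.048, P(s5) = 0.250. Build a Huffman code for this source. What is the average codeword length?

2.247 bits/symbol

Repeatedly combine the two least-probable nodes; the expected code length is the sum of the merged weights.
merge 6/125 + 199/1000 → 247/1000
merge 121/500 + 247/1000 → 489/1000
merge 1/4 + 261/1000 → 511/1000
merge 489/1000 + 511/1000 → 1
L = 247/1000 + 489/1000 + 511/1000 + 1 = 2247/1000 = 2.247 bits/symbol.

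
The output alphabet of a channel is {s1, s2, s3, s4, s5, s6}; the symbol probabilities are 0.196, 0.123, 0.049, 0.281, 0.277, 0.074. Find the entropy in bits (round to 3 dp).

H = −Σ pᵢ log₂ pᵢ.
−0.196·log₂(0.196) = 0.4608
−0.123·log₂(0.123) = 0.3719
−0.049·log₂(0.049) = 0.2132
−0.281·log₂(0.281) = 0.5146
−0.277·log₂(0.277) = 0.5130
−0.074·log₂(0.074) = 0.2780
Sum ≈ 2.3515 → 2.351 bits.

2.351 bits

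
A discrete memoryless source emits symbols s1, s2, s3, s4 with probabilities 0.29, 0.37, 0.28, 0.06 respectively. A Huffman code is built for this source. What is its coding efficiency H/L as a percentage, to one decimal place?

Entropy H = −Σ p log₂ p ≈ 1.8064 bits.
Huffman merges: 3/50+7/25→17/50; 29/100+17/50→63/100; 37/100+63/100→1. L = 197/100 ≈ 1.9700.
Efficiency = H/L = 1.8064/1.9700 = 91.7%.

91.7%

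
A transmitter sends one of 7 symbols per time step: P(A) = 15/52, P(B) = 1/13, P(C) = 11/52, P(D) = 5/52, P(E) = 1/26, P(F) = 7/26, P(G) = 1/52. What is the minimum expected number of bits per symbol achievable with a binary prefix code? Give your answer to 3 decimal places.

Repeatedly combine the two least-probable nodes; the expected code length is the sum of the merged weights.
merge 1/52 + 1/26 → 3/52
merge 3/52 + 1/13 → 7/52
merge 5/52 + 7/52 → 3/13
merge 11/52 + 3/13 → 23/52
merge 7/26 + 15/52 → 29/52
merge 23/52 + 29/52 → 1
L = 3/52 + 7/52 + 3/13 + 23/52 + 29/52 + 1 = 63/26 ≈ 2.423 bits/symbol.

2.423 bits/symbol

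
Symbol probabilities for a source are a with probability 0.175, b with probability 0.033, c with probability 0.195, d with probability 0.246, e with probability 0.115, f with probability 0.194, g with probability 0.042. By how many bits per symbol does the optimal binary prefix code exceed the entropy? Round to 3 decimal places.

Entropy H = −Σ p log₂ p ≈ 2.5700 bits.
Huffman merges: 33/1000+21/500→3/40; 3/40+23/200→19/100; 7/40+19/100→73/200; 97/500+39/200→389/1000; 123/500+73/200→611/1000; 389/1000+611/1000→1. L = 263/100 ≈ 2.6300.
L − H = 2.6300 − 2.5700 = 0.060 bits.

0.060 bits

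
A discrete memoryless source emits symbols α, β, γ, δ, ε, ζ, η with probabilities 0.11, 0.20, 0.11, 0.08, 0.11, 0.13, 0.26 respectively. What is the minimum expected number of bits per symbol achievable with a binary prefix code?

2.73 bits/symbol

Repeatedly combine the two least-probable nodes; the expected code length is the sum of the merged weights.
merge 2/25 + 11/100 → 19/100
merge 11/100 + 11/100 → 11/50
merge 13/100 + 19/100 → 8/25
merge 1/5 + 11/50 → 21/50
merge 13/50 + 8/25 → 29/50
merge 21/50 + 29/50 → 1
L = 19/100 + 11/50 + 8/25 + 21/50 + 29/50 + 1 = 273/100 = 2.73 bits/symbol.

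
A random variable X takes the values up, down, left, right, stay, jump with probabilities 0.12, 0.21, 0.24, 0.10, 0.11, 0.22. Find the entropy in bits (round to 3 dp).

2.497 bits

H = −Σ pᵢ log₂ pᵢ.
−0.12·log₂(0.12) = 0.3671
−0.21·log₂(0.21) = 0.4728
−0.24·log₂(0.24) = 0.4941
−0.10·log₂(0.10) = 0.3322
−0.11·log₂(0.11) = 0.3503
−0.22·log₂(0.22) = 0.4806
Sum ≈ 2.4971 → 2.497 bits.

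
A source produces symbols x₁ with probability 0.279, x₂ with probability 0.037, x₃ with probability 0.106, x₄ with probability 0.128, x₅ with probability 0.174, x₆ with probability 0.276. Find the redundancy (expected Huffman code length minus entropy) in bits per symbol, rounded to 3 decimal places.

Entropy H = −Σ p log₂ p ≈ 2.3642 bits.
Huffman merges: 37/1000+53/500→143/1000; 16/125+143/1000→271/1000; 87/500+271/1000→89/200; 69/250+279/1000→111/200; 89/200+111/200→1. L = 1207/500 ≈ 2.4140.
L − H = 2.4140 − 2.3642 = 0.050 bits.

0.050 bits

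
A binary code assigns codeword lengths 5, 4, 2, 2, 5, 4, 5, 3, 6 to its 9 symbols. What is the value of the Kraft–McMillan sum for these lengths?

With common denominator 2^6 = 64: Σ 2^(−ℓᵢ) = 2/64 + 4/64 + 16/64 + 16/64 + 2/64 + 4/64 + 2/64 + 8/64 + 1/64 = 55/64 = 0.859375.

0.859375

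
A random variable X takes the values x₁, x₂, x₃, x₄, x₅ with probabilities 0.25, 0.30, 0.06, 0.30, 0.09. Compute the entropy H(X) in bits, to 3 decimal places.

H = −Σ pᵢ log₂ pᵢ.
−0.25·log₂(0.25) = 0.5000
−0.30·log₂(0.30) = 0.5211
−0.06·log₂(0.06) = 0.2435
−0.30·log₂(0.30) = 0.5211
−0.09·log₂(0.09) = 0.3127
Sum ≈ 2.0984 → 2.098 bits.

2.098 bits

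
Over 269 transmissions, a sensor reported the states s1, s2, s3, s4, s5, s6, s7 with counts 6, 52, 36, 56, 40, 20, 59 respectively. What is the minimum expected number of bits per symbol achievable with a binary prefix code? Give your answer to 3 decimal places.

2.669 bits/symbol

Probabilities are the counts divided by 269.
Repeatedly combine the two least-probable nodes; the expected code length is the sum of the merged weights.
merge 6/269 + 20/269 → 26/269
merge 26/269 + 36/269 → 62/269
merge 40/269 + 52/269 → 92/269
merge 56/269 + 59/269 → 115/269
merge 62/269 + 92/269 → 154/269
merge 115/269 + 154/269 → 1
L = 26/269 + 62/269 + 92/269 + 115/269 + 154/269 + 1 = 718/269 ≈ 2.669 bits/symbol.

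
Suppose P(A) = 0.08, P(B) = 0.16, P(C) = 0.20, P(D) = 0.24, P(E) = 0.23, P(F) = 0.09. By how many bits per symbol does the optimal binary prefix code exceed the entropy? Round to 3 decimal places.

Entropy H = −Σ p log₂ p ≈ 2.4734 bits.
Huffman merges: 2/25+9/100→17/100; 4/25+17/100→33/100; 1/5+23/100→43/100; 6/25+33/100→57/100; 43/100+57/100→1. L = 5/2 ≈ 2.5000.
L − H = 2.5000 − 2.4734 = 0.027 bits.

0.027 bits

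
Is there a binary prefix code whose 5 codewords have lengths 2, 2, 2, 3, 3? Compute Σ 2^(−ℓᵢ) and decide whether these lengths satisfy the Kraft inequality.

1; yes

With common denominator 2^3 = 8: Σ 2^(−ℓᵢ) = 2/8 + 2/8 + 2/8 + 1/8 + 1/8 = 8/8 = 1.
Kraft's inequality requires Σ ≤ 1; here Σ = 1 ≤ 1, so such a prefix code exists.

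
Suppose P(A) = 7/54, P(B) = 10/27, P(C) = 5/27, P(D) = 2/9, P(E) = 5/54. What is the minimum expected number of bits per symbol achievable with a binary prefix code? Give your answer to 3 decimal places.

Repeatedly combine the two least-probable nodes; the expected code length is the sum of the merged weights.
merge 5/54 + 7/54 → 2/9
merge 5/27 + 2/9 → 11/27
merge 2/9 + 10/27 → 16/27
merge 11/27 + 16/27 → 1
L = 2/9 + 11/27 + 16/27 + 1 = 20/9 ≈ 2.222 bits/symbol.

2.222 bits/symbol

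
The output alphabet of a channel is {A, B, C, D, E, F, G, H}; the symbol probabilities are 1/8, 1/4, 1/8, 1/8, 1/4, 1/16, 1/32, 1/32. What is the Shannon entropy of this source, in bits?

Each probability is a power of 1/2, so log₂(1/p) is an integer.
H = Σ p·log₂(1/p) = 1/8·3 + 1/4·2 + 1/8·3 + 1/8·3 + 1/4·2 + 1/16·4 + 1/32·5 + 1/32·5 = 2.6875 bits.

2.6875 bits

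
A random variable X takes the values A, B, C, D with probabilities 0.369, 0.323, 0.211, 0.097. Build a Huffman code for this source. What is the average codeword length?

Repeatedly combine the two least-probable nodes; the expected code length is the sum of the merged weights.
merge 97/1000 + 211/1000 → 77/250
merge 77/250 + 323/1000 → 631/1000
merge 369/1000 + 631/1000 → 1
L = 77/250 + 631/1000 + 1 = 1939/1000 = 1.939 bits/symbol.

1.939 bits/symbol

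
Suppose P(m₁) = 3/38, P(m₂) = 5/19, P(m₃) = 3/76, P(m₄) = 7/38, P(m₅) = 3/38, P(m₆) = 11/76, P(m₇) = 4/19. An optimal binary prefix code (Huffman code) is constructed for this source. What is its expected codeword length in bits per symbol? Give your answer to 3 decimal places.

2.645 bits/symbol

Repeatedly combine the two least-probable nodes; the expected code length is the sum of the merged weights.
merge 3/76 + 3/38 → 9/76
merge 3/38 + 9/76 → 15/76
merge 11/76 + 7/38 → 25/76
merge 15/76 + 4/19 → 31/76
merge 5/19 + 25/76 → 45/76
merge 31/76 + 45/76 → 1
L = 9/76 + 15/76 + 25/76 + 31/76 + 45/76 + 1 = 201/76 ≈ 2.645 bits/symbol.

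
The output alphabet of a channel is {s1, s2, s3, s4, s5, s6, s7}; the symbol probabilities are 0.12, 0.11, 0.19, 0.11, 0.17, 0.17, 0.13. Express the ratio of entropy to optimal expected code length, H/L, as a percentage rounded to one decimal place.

98.7%

Entropy H = −Σ p log₂ p ≈ 2.7747 bits.
Huffman merges: 11/100+11/100→11/50; 3/25+13/100→1/4; 17/100+17/100→17/50; 19/100+11/50→41/100; 1/4+17/50→59/100; 41/100+59/100→1. L = 281/100 ≈ 2.8100.
Efficiency = H/L = 2.7747/2.8100 = 98.7%.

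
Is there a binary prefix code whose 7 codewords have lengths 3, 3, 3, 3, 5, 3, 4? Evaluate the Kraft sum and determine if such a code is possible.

0.71875; yes

With common denominator 2^5 = 32: Σ 2^(−ℓᵢ) = 4/32 + 4/32 + 4/32 + 4/32 + 1/32 + 4/32 + 2/32 = 23/32 = 0.71875.
Kraft's inequality requires Σ ≤ 1; here Σ = 0.71875 ≤ 1, so such a prefix code exists.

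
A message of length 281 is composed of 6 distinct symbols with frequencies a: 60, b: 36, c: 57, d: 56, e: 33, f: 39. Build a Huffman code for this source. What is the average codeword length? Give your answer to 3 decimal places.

Probabilities are the counts divided by 281.
Repeatedly combine the two least-probable nodes; the expected code length is the sum of the merged weights.
merge 33/281 + 36/281 → 69/281
merge 39/281 + 56/281 → 95/281
merge 57/281 + 60/281 → 117/281
merge 69/281 + 95/281 → 164/281
merge 117/281 + 164/281 → 1
L = 69/281 + 95/281 + 117/281 + 164/281 + 1 = 726/281 ≈ 2.584 bits/symbol.

2.584 bits/symbol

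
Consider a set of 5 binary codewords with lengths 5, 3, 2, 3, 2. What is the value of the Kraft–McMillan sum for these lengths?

0.78125

With common denominator 2^5 = 32: Σ 2^(−ℓᵢ) = 1/32 + 4/32 + 8/32 + 4/32 + 8/32 = 25/32 = 0.78125.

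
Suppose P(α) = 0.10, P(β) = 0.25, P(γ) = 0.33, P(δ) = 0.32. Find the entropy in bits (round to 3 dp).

H = −Σ pᵢ log₂ pᵢ.
−0.10·log₂(0.10) = 0.3322
−0.25·log₂(0.25) = 0.5000
−0.33·log₂(0.33) = 0.5278
−0.32·log₂(0.32) = 0.5260
Sum ≈ 1.8860 → 1.886 bits.

1.886 bits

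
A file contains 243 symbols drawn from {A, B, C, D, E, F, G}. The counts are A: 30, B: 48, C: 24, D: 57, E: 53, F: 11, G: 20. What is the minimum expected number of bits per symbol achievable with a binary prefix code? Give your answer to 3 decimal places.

2.675 bits/symbol

Probabilities are the counts divided by 243.
Repeatedly combine the two least-probable nodes; the expected code length is the sum of the merged weights.
merge 11/243 + 20/243 → 31/243
merge 8/81 + 10/81 → 2/9
merge 31/243 + 16/81 → 79/243
merge 53/243 + 2/9 → 107/243
merge 19/81 + 79/243 → 136/243
merge 107/243 + 136/243 → 1
L = 31/243 + 2/9 + 79/243 + 107/243 + 136/243 + 1 = 650/243 ≈ 2.675 bits/symbol.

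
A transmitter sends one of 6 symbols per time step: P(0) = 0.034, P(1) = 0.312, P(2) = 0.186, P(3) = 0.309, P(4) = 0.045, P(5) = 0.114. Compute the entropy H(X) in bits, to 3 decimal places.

H = −Σ pᵢ log₂ pᵢ.
−0.034·log₂(0.034) = 0.1659
−0.312·log₂(0.312) = 0.5243
−0.186·log₂(0.186) = 0.4514
−0.309·log₂(0.309) = 0.5235
−0.045·log₂(0.045) = 0.2013
−0.114·log₂(0.114) = 0.3571
Sum ≈ 2.2235 → 2.224 bits.

2.224 bits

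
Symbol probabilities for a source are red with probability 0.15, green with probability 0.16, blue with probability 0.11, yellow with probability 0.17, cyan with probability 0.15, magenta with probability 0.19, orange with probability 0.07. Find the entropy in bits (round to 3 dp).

2.753 bits

H = −Σ pᵢ log₂ pᵢ.
−0.15·log₂(0.15) = 0.4105
−0.16·log₂(0.16) = 0.4230
−0.11·log₂(0.11) = 0.3503
−0.17·log₂(0.17) = 0.4346
−0.15·log₂(0.15) = 0.4105
−0.19·log₂(0.19) = 0.4552
−0.07·log₂(0.07) = 0.2686
Sum ≈ 2.7528 → 2.753 bits.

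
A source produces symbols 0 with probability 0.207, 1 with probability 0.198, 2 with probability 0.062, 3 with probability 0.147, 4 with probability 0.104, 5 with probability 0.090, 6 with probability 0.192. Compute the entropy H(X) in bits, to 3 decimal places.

H = −Σ pᵢ log₂ pᵢ.
−0.207·log₂(0.207) = 0.4704
−0.198·log₂(0.198) = 0.4626
−0.062·log₂(0.062) = 0.2487
−0.147·log₂(0.147) = 0.4066
−0.104·log₂(0.104) = 0.3396
−0.090·log₂(0.090) = 0.3127
−0.192·log₂(0.192) = 0.4571
Sum ≈ 2.6977 → 2.698 bits.

2.698 bits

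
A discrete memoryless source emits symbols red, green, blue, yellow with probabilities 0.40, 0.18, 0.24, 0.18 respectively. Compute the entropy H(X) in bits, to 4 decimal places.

H = −Σ pᵢ log₂ pᵢ.
−0.40·log₂(0.40) = 0.5288
−0.18·log₂(0.18) = 0.4453
−0.24·log₂(0.24) = 0.4941
−0.18·log₂(0.18) = 0.4453
Sum ≈ 1.9135 → 1.9135 bits.

1.9135 bits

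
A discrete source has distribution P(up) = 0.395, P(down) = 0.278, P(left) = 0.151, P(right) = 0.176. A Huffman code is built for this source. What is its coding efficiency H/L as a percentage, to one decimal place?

Entropy H = −Σ p log₂ p ≈ 1.8957 bits.
Huffman merges: 151/1000+22/125→327/1000; 139/500+327/1000→121/200; 79/200+121/200→1. L = 483/250 ≈ 1.9320.
Efficiency = H/L = 1.8957/1.9320 = 98.1%.

98.1%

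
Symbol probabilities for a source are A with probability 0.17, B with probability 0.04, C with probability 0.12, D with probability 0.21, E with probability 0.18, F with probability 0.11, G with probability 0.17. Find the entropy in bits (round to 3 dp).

H = −Σ pᵢ log₂ pᵢ.
−0.17·log₂(0.17) = 0.4346
−0.04·log₂(0.04) = 0.1858
−0.12·log₂(0.12) = 0.3671
−0.21·log₂(0.21) = 0.4728
−0.18·log₂(0.18) = 0.4453
−0.11·log₂(0.11) = 0.3503
−0.17·log₂(0.17) = 0.4346
Sum ≈ 2.6904 → 2.690 bits.

2.690 bits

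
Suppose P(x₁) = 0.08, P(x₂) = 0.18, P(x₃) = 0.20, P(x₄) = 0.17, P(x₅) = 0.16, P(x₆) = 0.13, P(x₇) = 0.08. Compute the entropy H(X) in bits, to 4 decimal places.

2.7330 bits

H = −Σ pᵢ log₂ pᵢ.
−0.08·log₂(0.08) = 0.2915
−0.18·log₂(0.18) = 0.4453
−0.20·log₂(0.20) = 0.4644
−0.17·log₂(0.17) = 0.4346
−0.16·log₂(0.16) = 0.4230
−0.13·log₂(0.13) = 0.3826
−0.08·log₂(0.08) = 0.2915
Sum ≈ 2.7330 → 2.7330 bits.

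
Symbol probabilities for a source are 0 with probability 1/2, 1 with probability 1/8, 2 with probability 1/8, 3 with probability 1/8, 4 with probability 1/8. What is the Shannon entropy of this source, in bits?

2 bits

Each probability is a power of 1/2, so log₂(1/p) is an integer.
H = Σ p·log₂(1/p) = 1/2·1 + 1/8·3 + 1/8·3 + 1/8·3 + 1/8·3 = 2 bits.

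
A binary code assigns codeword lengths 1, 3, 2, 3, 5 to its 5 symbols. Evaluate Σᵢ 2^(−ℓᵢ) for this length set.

With common denominator 2^5 = 32: Σ 2^(−ℓᵢ) = 16/32 + 4/32 + 8/32 + 4/32 + 1/32 = 33/32 = 1.03125.

1.03125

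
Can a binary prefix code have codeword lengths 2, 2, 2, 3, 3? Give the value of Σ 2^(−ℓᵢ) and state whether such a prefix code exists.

With common denominator 2^3 = 8: Σ 2^(−ℓᵢ) = 2/8 + 2/8 + 2/8 + 1/8 + 1/8 = 8/8 = 1.
Kraft's inequality requires Σ ≤ 1; here Σ = 1 ≤ 1, so such a prefix code exists.

1; yes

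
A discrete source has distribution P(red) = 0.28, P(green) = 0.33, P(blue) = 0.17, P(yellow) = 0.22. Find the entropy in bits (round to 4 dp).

H = −Σ pᵢ log₂ pᵢ.
−0.28·log₂(0.28) = 0.5142
−0.33·log₂(0.33) = 0.5278
−0.17·log₂(0.17) = 0.4346
−0.22·log₂(0.22) = 0.4806
Sum ≈ 1.9572 → 1.9572 bits.

1.9572 bits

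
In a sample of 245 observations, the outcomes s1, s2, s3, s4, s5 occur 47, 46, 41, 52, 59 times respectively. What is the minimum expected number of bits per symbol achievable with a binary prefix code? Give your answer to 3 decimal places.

2.355 bits/symbol

Probabilities are the counts divided by 245.
Repeatedly combine the two least-probable nodes; the expected code length is the sum of the merged weights.
merge 41/245 + 46/245 → 87/245
merge 47/245 + 52/245 → 99/245
merge 59/245 + 87/245 → 146/245
merge 99/245 + 146/245 → 1
L = 87/245 + 99/245 + 146/245 + 1 = 577/245 ≈ 2.355 bits/symbol.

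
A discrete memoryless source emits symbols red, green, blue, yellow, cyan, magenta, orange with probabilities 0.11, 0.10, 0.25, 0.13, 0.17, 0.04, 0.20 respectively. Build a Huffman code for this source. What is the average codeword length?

Repeatedly combine the two least-probable nodes; the expected code length is the sum of the merged weights.
merge 1/25 + 1/10 → 7/50
merge 11/100 + 13/100 → 6/25
merge 7/50 + 17/100 → 31/100
merge 1/5 + 6/25 → 11/25
merge 1/4 + 31/100 → 14/25
merge 11/25 + 14/25 → 1
L = 7/50 + 6/25 + 31/100 + 11/25 + 14/25 + 1 = 269/100 = 2.69 bits/symbol.

2.69 bits/symbol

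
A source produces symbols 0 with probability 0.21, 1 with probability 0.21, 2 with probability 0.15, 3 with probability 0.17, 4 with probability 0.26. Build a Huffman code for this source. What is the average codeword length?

2.32 bits/symbol

Repeatedly combine the two least-probable nodes; the expected code length is the sum of the merged weights.
merge 3/20 + 17/100 → 8/25
merge 21/100 + 21/100 → 21/50
merge 13/50 + 8/25 → 29/50
merge 21/50 + 29/50 → 1
L = 8/25 + 21/50 + 29/50 + 1 = 58/25 = 2.32 bits/symbol.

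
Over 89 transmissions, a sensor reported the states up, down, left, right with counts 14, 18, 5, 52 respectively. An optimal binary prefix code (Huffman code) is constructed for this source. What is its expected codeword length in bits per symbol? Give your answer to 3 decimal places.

Probabilities are the counts divided by 89.
Repeatedly combine the two least-probable nodes; the expected code length is the sum of the merged weights.
merge 5/89 + 14/89 → 19/89
merge 18/89 + 19/89 → 37/89
merge 37/89 + 52/89 → 1
L = 19/89 + 37/89 + 1 = 145/89 ≈ 1.629 bits/symbol.

1.629 bits/symbol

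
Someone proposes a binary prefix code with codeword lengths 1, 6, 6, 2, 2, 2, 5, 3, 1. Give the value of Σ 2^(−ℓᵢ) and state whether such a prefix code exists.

With common denominator 2^6 = 64: Σ 2^(−ℓᵢ) = 32/64 + 1/64 + 1/64 + 16/64 + 16/64 + 16/64 + 2/64 + 8/64 + 32/64 = 124/64 = 1.9375.
Kraft's inequality requires Σ ≤ 1; here Σ = 1.9375 > 1, so no such prefix code exists.

1.9375; no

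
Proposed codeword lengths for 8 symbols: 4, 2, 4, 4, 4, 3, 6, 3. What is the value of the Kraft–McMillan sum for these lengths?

0.765625

With common denominator 2^6 = 64: Σ 2^(−ℓᵢ) = 4/64 + 16/64 + 4/64 + 4/64 + 4/64 + 8/64 + 1/64 + 8/64 = 49/64 = 0.765625.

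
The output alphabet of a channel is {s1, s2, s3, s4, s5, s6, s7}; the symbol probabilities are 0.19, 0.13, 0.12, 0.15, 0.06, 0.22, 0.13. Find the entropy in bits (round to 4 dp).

H = −Σ pᵢ log₂ pᵢ.
−0.19·log₂(0.19) = 0.4552
−0.13·log₂(0.13) = 0.3826
−0.12·log₂(0.12) = 0.3671
−0.15·log₂(0.15) = 0.4105
−0.06·log₂(0.06) = 0.2435
−0.22·log₂(0.22) = 0.4806
−0.13·log₂(0.13) = 0.3826
Sum ≈ 2.7222 → 2.7222 bits.

2.7222 bits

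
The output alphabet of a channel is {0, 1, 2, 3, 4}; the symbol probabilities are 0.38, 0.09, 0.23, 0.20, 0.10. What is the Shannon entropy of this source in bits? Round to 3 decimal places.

H = −Σ pᵢ log₂ pᵢ.
−0.38·log₂(0.38) = 0.5305
−0.09·log₂(0.09) = 0.3127
−0.23·log₂(0.23) = 0.4877
−0.20·log₂(0.20) = 0.4644
−0.10·log₂(0.10) = 0.3322
Sum ≈ 2.1274 → 2.127 bits.

2.127 bits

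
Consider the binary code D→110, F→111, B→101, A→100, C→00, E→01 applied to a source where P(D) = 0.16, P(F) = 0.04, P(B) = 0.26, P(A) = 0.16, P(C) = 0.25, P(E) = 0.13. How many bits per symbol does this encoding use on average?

L̄ = Σ pᵢ·ℓᵢ = 0.16·3 + 0.04·3 + 0.26·3 + 0.16·3 + 0.25·2 + 0.13·2 = 2.62 bits/symbol.

2.62 bits/symbol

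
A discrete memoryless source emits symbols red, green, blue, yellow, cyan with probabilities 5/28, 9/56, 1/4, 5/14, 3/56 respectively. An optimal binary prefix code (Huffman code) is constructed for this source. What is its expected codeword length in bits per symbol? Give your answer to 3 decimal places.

2.214 bits/symbol

Repeatedly combine the two least-probable nodes; the expected code length is the sum of the merged weights.
merge 3/56 + 9/56 → 3/14
merge 5/28 + 3/14 → 11/28
merge 1/4 + 5/14 → 17/28
merge 11/28 + 17/28 → 1
L = 3/14 + 11/28 + 17/28 + 1 = 31/14 ≈ 2.214 bits/symbol.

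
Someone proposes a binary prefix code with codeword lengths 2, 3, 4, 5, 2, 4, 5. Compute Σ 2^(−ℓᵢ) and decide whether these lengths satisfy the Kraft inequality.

With common denominator 2^5 = 32: Σ 2^(−ℓᵢ) = 8/32 + 4/32 + 2/32 + 1/32 + 8/32 + 2/32 + 1/32 = 26/32 = 0.8125.
Kraft's inequality requires Σ ≤ 1; here Σ = 0.8125 ≤ 1, so such a prefix code exists.

0.8125; yes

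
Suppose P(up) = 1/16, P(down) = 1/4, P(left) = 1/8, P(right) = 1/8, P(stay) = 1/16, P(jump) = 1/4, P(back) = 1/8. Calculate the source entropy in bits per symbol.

Each probability is a power of 1/2, so log₂(1/p) is an integer.
H = Σ p·log₂(1/p) = 1/16·4 + 1/4·2 + 1/8·3 + 1/8·3 + 1/16·4 + 1/4·2 + 1/8·3 = 2.625 bits.

2.625 bits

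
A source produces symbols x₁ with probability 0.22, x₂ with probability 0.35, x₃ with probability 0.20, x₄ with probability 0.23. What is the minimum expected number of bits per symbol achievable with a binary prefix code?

2 bits/symbol

Repeatedly combine the two least-probable nodes; the expected code length is the sum of the merged weights.
merge 1/5 + 11/50 → 21/50
merge 23/100 + 7/20 → 29/50
merge 21/50 + 29/50 → 1
L = 21/50 + 29/50 + 1 = 2 bits/symbol.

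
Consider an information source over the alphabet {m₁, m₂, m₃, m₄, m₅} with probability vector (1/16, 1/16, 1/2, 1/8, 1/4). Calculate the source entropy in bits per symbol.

1.875 bits

Each probability is a power of 1/2, so log₂(1/p) is an integer.
H = Σ p·log₂(1/p) = 1/16·4 + 1/16·4 + 1/2·1 + 1/8·3 + 1/4·2 = 1.875 bits.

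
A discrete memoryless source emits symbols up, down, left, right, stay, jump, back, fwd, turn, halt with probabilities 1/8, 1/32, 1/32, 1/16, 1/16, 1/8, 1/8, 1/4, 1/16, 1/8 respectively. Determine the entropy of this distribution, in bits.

3.0625 bits

Each probability is a power of 1/2, so log₂(1/p) is an integer.
H = Σ p·log₂(1/p) = 1/8·3 + 1/32·5 + 1/32·5 + 1/16·4 + 1/16·4 + 1/8·3 + 1/8·3 + 1/4·2 + 1/16·4 + 1/8·3 = 3.0625 bits.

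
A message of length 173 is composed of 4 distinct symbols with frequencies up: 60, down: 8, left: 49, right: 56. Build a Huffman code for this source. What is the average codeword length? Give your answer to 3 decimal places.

Probabilities are the counts divided by 173.
Repeatedly combine the two least-probable nodes; the expected code length is the sum of the merged weights.
merge 8/173 + 49/173 → 57/173
merge 56/173 + 57/173 → 113/173
merge 60/173 + 113/173 → 1
L = 57/173 + 113/173 + 1 = 343/173 ≈ 1.983 bits/symbol.

1.983 bits/symbol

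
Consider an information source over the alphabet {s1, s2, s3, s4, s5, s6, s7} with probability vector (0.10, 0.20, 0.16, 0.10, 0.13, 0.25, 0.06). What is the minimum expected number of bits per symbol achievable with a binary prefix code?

Repeatedly combine the two least-probable nodes; the expected code length is the sum of the merged weights.
merge 3/50 + 1/10 → 4/25
merge 1/10 + 13/100 → 23/100
merge 4/25 + 4/25 → 8/25
merge 1/5 + 23/100 → 43/100
merge 1/4 + 8/25 → 57/100
merge 43/100 + 57/100 → 1
L = 4/25 + 23/100 + 8/25 + 43/100 + 57/100 + 1 = 271/100 = 2.71 bits/symbol.

2.71 bits/symbol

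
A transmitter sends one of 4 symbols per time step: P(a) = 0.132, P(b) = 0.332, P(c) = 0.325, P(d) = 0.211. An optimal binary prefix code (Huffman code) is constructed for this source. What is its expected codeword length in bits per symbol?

Repeatedly combine the two least-probable nodes; the expected code length is the sum of the merged weights.
merge 33/250 + 211/1000 → 343/1000
merge 13/40 + 83/250 → 657/1000
merge 343/1000 + 657/1000 → 1
L = 343/1000 + 657/1000 + 1 = 2 bits/symbol.

2 bits/symbol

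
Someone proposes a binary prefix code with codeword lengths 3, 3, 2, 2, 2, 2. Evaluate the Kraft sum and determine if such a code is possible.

With common denominator 2^3 = 8: Σ 2^(−ℓᵢ) = 1/8 + 1/8 + 2/8 + 2/8 + 2/8 + 2/8 = 10/8 = 1.25.
Kraft's inequality requires Σ ≤ 1; here Σ = 1.25 > 1, so no such prefix code exists.

1.25; no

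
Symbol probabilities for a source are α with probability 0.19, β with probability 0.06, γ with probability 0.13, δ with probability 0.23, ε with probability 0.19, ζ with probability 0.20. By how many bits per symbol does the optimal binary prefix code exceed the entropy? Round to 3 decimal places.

0.081 bits

Entropy H = −Σ p log₂ p ≈ 2.4887 bits.
Huffman merges: 3/50+13/100→19/100; 19/100+19/100→19/50; 19/100+1/5→39/100; 23/100+19/50→61/100; 39/100+61/100→1. L = 257/100 ≈ 2.5700.
L − H = 2.5700 − 2.4887 = 0.081 bits.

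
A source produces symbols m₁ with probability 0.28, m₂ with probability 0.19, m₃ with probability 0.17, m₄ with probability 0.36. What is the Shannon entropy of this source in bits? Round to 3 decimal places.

H = −Σ pᵢ log₂ pᵢ.
−0.28·log₂(0.28) = 0.5142
−0.19·log₂(0.19) = 0.4552
−0.17·log₂(0.17) = 0.4346
−0.36·log₂(0.36) = 0.5306
Sum ≈ 1.9346 → 1.935 bits.

1.935 bits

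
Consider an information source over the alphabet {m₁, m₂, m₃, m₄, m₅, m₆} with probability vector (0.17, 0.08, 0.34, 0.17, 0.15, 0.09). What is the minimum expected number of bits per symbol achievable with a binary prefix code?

2.49 bits/symbol

Repeatedly combine the two least-probable nodes; the expected code length is the sum of the merged weights.
merge 2/25 + 9/100 → 17/100
merge 3/20 + 17/100 → 8/25
merge 17/100 + 17/100 → 17/50
merge 8/25 + 17/50 → 33/50
merge 17/50 + 33/50 → 1
L = 17/100 + 8/25 + 17/50 + 33/50 + 1 = 249/100 = 2.49 bits/symbol.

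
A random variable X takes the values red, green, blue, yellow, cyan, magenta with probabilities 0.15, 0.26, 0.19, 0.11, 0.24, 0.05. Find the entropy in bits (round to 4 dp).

2.4316 bits

H = −Σ pᵢ log₂ pᵢ.
−0.15·log₂(0.15) = 0.4105
−0.26·log₂(0.26) = 0.5053
−0.19·log₂(0.19) = 0.4552
−0.11·log₂(0.11) = 0.3503
−0.24·log₂(0.24) = 0.4941
−0.05·log₂(0.05) = 0.2161
Sum ≈ 2.4316 → 2.4316 bits.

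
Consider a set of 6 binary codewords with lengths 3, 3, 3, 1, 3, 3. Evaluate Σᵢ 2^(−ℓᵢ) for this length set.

With common denominator 2^3 = 8: Σ 2^(−ℓᵢ) = 1/8 + 1/8 + 1/8 + 4/8 + 1/8 + 1/8 = 9/8 = 1.125.

1.125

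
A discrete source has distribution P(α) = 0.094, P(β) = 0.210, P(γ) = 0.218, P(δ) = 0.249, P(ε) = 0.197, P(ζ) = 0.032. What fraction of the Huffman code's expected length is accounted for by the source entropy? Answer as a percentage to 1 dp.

Entropy H = −Σ p log₂ p ≈ 2.3926 bits.
Huffman merges: 4/125+47/500→63/500; 63/500+197/1000→323/1000; 21/100+109/500→107/250; 249/1000+323/1000→143/250; 107/250+143/250→1. L = 2449/1000 ≈ 2.4490.
Efficiency = H/L = 2.3926/2.4490 = 97.7%.

97.7%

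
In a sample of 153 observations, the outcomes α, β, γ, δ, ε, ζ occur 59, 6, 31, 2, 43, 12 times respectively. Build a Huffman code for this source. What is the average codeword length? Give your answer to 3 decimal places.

Probabilities are the counts divided by 153.
Repeatedly combine the two least-probable nodes; the expected code length is the sum of the merged weights.
merge 2/153 + 2/51 → 8/153
merge 8/153 + 4/51 → 20/153
merge 20/153 + 31/153 → 1/3
merge 43/153 + 1/3 → 94/153
merge 59/153 + 94/153 → 1
L = 8/153 + 20/153 + 1/3 + 94/153 + 1 = 326/153 ≈ 2.131 bits/symbol.

2.131 bits/symbol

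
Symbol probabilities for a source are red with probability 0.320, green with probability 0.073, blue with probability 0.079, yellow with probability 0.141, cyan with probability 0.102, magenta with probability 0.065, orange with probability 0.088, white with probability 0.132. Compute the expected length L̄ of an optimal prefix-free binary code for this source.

Repeatedly combine the two least-probable nodes; the expected code length is the sum of the merged weights.
merge 13/200 + 73/1000 → 69/500
merge 79/1000 + 11/125 → 167/1000
merge 51/500 + 33/250 → 117/500
merge 69/500 + 141/1000 → 279/1000
merge 167/1000 + 117/500 → 401/1000
merge 279/1000 + 8/25 → 599/1000
merge 401/1000 + 599/1000 → 1
L = 69/500 + 167/1000 + 117/500 + 279/1000 + 401/1000 + 599/1000 + 1 = 1409/500 = 2.818 bits/symbol.

2.818 bits/symbol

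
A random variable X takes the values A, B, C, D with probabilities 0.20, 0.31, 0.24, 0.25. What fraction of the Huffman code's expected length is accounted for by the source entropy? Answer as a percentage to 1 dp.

99.1%

Entropy H = −Σ p log₂ p ≈ 1.9823 bits.
Huffman merges: 1/5+6/25→11/25; 1/4+31/100→14/25; 11/25+14/25→1. L = 2 ≈ 2.0000.
Efficiency = H/L = 1.9823/2.0000 = 99.1%.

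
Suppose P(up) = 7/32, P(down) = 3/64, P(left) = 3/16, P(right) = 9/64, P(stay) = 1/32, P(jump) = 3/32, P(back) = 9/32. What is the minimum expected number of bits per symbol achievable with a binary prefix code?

2.5625 bits/symbol

Repeatedly combine the two least-probable nodes; the expected code length is the sum of the merged weights.
merge 1/32 + 3/64 → 5/64
merge 5/64 + 3/32 → 11/64
merge 9/64 + 11/64 → 5/16
merge 3/16 + 7/32 → 13/32
merge 9/32 + 5/16 → 19/32
merge 13/32 + 19/32 → 1
L = 5/64 + 11/64 + 5/16 + 13/32 + 19/32 + 1 = 41/16 = 2.5625 bits/symbol.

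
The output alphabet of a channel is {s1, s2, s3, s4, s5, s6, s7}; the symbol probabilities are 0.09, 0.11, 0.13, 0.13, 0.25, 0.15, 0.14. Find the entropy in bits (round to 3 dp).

2.736 bits

H = −Σ pᵢ log₂ pᵢ.
−0.09·log₂(0.09) = 0.3127
−0.11·log₂(0.11) = 0.3503
−0.13·log₂(0.13) = 0.3826
−0.13·log₂(0.13) = 0.3826
−0.25·log₂(0.25) = 0.5000
−0.15·log₂(0.15) = 0.4105
−0.14·log₂(0.14) = 0.3971
Sum ≈ 2.7359 → 2.736 bits.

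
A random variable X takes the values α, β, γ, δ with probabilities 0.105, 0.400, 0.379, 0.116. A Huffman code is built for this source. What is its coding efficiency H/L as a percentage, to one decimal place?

Entropy H = −Σ p log₂ p ≈ 1.7612 bits.
Huffman merges: 21/200+29/250→221/1000; 221/1000+379/1000→3/5; 2/5+3/5→1. L = 1821/1000 ≈ 1.8210.
Efficiency = H/L = 1.7612/1.8210 = 96.7%.

96.7%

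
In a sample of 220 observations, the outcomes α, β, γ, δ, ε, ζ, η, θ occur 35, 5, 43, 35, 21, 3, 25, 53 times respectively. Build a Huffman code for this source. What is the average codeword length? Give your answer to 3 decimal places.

2.732 bits/symbol

Probabilities are the counts divided by 220.
Repeatedly combine the two least-probable nodes; the expected code length is the sum of the merged weights.
merge 3/220 + 1/44 → 2/55
merge 2/55 + 21/220 → 29/220
merge 5/44 + 29/220 → 27/110
merge 7/44 + 7/44 → 7/22
merge 43/220 + 53/220 → 24/55
merge 27/110 + 7/22 → 31/55
merge 24/55 + 31/55 → 1
L = 2/55 + 29/220 + 27/110 + 7/22 + 24/55 + 31/55 + 1 = 601/220 ≈ 2.732 bits/symbol.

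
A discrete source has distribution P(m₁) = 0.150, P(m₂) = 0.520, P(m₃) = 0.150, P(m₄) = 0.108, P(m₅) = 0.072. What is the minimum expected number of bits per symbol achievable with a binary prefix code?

1.96 bits/symbol

Repeatedly combine the two least-probable nodes; the expected code length is the sum of the merged weights.
merge 9/125 + 27/250 → 9/50
merge 3/20 + 3/20 → 3/10
merge 9/50 + 3/10 → 12/25
merge 12/25 + 13/25 → 1
L = 9/50 + 3/10 + 12/25 + 1 = 49/25 = 1.96 bits/symbol.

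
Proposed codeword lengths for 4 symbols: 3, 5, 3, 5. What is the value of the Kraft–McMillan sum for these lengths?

0.3125

With common denominator 2^5 = 32: Σ 2^(−ℓᵢ) = 4/32 + 1/32 + 4/32 + 1/32 = 10/32 = 0.3125.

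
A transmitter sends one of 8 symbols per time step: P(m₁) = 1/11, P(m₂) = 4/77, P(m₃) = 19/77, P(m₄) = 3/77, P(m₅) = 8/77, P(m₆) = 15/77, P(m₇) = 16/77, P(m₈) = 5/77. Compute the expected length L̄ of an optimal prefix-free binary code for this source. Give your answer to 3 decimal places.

Repeatedly combine the two least-probable nodes; the expected code length is the sum of the merged weights.
merge 3/77 + 4/77 → 1/11
merge 5/77 + 1/11 → 12/77
merge 1/11 + 8/77 → 15/77
merge 12/77 + 15/77 → 27/77
merge 15/77 + 16/77 → 31/77
merge 19/77 + 27/77 → 46/77
merge 31/77 + 46/77 → 1
L = 1/11 + 12/77 + 15/77 + 27/77 + 31/77 + 46/77 + 1 = 215/77 ≈ 2.792 bits/symbol.

2.792 bits/symbol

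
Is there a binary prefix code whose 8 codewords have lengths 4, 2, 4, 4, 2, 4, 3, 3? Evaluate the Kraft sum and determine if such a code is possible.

1; yes

With common denominator 2^4 = 16: Σ 2^(−ℓᵢ) = 1/16 + 4/16 + 1/16 + 1/16 + 4/16 + 1/16 + 2/16 + 2/16 = 16/16 = 1.
Kraft's inequality requires Σ ≤ 1; here Σ = 1 ≤ 1, so such a prefix code exists.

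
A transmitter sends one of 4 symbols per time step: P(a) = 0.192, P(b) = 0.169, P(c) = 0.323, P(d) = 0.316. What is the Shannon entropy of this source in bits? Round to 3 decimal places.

1.942 bits

H = −Σ pᵢ log₂ pᵢ.
−0.192·log₂(0.192) = 0.4571
−0.169·log₂(0.169) = 0.4335
−0.323·log₂(0.323) = 0.5266
−0.316·log₂(0.316) = 0.5252
Sum ≈ 1.9424 → 1.942 bits.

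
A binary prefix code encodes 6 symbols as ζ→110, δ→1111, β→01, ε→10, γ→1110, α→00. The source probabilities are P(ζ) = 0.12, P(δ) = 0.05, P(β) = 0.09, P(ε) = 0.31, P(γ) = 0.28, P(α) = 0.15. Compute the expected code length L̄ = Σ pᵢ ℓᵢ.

2.78 bits/symbol

L̄ = Σ pᵢ·ℓᵢ = 0.12·3 + 0.05·4 + 0.09·2 + 0.31·2 + 0.28·4 + 0.15·2 = 2.78 bits/symbol.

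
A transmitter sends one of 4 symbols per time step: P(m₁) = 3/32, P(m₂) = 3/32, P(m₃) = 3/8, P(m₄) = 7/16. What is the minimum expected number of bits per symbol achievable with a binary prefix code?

Repeatedly combine the two least-probable nodes; the expected code length is the sum of the merged weights.
merge 3/32 + 3/32 → 3/16
merge 3/16 + 3/8 → 9/16
merge 7/16 + 9/16 → 1
L = 3/16 + 9/16 + 1 = 7/4 = 1.75 bits/symbol.

1.75 bits/symbol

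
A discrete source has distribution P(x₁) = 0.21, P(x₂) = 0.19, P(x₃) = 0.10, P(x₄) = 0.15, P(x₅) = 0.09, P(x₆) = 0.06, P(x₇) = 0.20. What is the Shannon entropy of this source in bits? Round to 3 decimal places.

2.691 bits

H = −Σ pᵢ log₂ pᵢ.
−0.21·log₂(0.21) = 0.4728
−0.19·log₂(0.19) = 0.4552
−0.10·log₂(0.10) = 0.3322
−0.15·log₂(0.15) = 0.4105
−0.09·log₂(0.09) = 0.3127
−0.06·log₂(0.06) = 0.2435
−0.20·log₂(0.20) = 0.4644
Sum ≈ 2.6914 → 2.691 bits.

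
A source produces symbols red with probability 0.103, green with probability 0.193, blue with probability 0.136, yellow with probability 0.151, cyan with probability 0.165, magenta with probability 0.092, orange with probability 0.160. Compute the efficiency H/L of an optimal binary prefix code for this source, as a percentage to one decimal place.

Entropy H = −Σ p log₂ p ≈ 2.7677 bits.
Huffman merges: 23/250+103/1000→39/200; 17/125+151/1000→287/1000; 4/25+33/200→13/40; 193/1000+39/200→97/250; 287/1000+13/40→153/250; 97/250+153/250→1. L = 2807/1000 ≈ 2.8070.
Efficiency = H/L = 2.7677/2.8070 = 98.6%.

98.6%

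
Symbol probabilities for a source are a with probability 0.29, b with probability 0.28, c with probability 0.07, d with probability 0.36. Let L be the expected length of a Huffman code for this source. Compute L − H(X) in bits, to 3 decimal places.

0.159 bits

Entropy H = −Σ p log₂ p ≈ 1.8313 bits.
Huffman merges: 7/100+7/25→7/20; 29/100+7/20→16/25; 9/25+16/25→1. L = 199/100 ≈ 1.9900.
L − H = 1.9900 − 1.8313 = 0.159 bits.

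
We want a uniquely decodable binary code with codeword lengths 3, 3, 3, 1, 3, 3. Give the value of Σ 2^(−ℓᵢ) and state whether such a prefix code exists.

1.125; no

With common denominator 2^3 = 8: Σ 2^(−ℓᵢ) = 1/8 + 1/8 + 1/8 + 4/8 + 1/8 + 1/8 = 9/8 = 1.125.
Kraft's inequality requires Σ ≤ 1; here Σ = 1.125 > 1, so no such prefix code exists.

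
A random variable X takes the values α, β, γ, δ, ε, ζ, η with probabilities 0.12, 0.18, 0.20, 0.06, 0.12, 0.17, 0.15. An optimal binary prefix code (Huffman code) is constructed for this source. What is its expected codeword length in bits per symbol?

Repeatedly combine the two least-probable nodes; the expected code length is the sum of the merged weights.
merge 3/50 + 3/25 → 9/50
merge 3/25 + 3/20 → 27/100
merge 17/100 + 9/50 → 7/20
merge 9/50 + 1/5 → 19/50
merge 27/100 + 7/20 → 31/50
merge 19/50 + 31/50 → 1
L = 9/50 + 27/100 + 7/20 + 19/50 + 31/50 + 1 = 14/5 = 2.8 bits/symbol.

2.8 bits/symbol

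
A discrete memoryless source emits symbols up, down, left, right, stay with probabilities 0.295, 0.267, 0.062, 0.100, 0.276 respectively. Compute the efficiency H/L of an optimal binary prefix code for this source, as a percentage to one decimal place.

98.1%

Entropy H = −Σ p log₂ p ≈ 2.1217 bits.
Huffman merges: 31/500+1/10→81/500; 81/500+267/1000→429/1000; 69/250+59/200→571/1000; 429/1000+571/1000→1. L = 1081/500 ≈ 2.1620.
Efficiency = H/L = 2.1217/2.1620 = 98.1%.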